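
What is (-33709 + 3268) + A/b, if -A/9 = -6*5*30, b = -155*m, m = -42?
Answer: -6605427/217 ≈ -30440.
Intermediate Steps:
b = 6510 (b = -155*(-42) = 6510)
A = 8100 (A = -9*(-6*5)*30 = -(-270)*30 = -9*(-900) = 8100)
(-33709 + 3268) + A/b = (-33709 + 3268) + 8100/6510 = -30441 + 8100*(1/6510) = -30441 + 270/217 = -6605427/217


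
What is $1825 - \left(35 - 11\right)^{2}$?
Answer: $1249$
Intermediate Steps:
$1825 - \left(35 - 11\right)^{2} = 1825 - 24^{2} = 1825 - 576 = 1249$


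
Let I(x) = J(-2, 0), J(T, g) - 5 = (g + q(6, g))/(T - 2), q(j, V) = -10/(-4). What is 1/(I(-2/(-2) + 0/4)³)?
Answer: 512/42875 ≈ 0.011942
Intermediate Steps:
q(j, V) = 5/2 (q(j, V) = -10*(-1)/4 = -2*(-5/4) = 5/2)
J(T, g) = 5 + (5/2 + g)/(-2 + T) (J(T, g) = 5 + (g + 5/2)/(T - 2) = 5 + (5/2 + g)/(-2 + T))
I(x) = 35/8 (I(x) = (-15/2 + 0 + 5*(-2))/(-2 - 2) = (-15/2 + 0 - 10)/(-4) = -¼*(-35/2) = 35/8)
1/(I(-2/(-2) + 0/4)³) = 1/((35/8)³) = 1/(42875/512) = 512/42875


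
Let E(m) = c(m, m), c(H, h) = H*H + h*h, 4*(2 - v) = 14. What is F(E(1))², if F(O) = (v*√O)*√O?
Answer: 9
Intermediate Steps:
v = -3/2 (v = 2 - ¼*14 = 2 - 7/2 = -3/2 ≈ -1.5000)
c(H, h) = H² + h²
E(m) = 2*m² (E(m) = m² + m² = 2*m²)
F(O) = -3*O/2 (F(O) = (-3*√O/2)*√O = -3*O/2)
F(E(1))² = (-3*1²)² = (-3)² = 9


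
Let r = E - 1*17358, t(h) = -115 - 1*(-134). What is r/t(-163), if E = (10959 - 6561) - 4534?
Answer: -17494/19 ≈ -920.74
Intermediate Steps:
E = -136 (E = 4398 - 4534 = -136)
t(h) = 19 (t(h) = -115 + 134 = 19)
r = -17494 (r = -136 - 1*17358 = -136 - 17358 = -17494)
r/t(-163) = -17494/19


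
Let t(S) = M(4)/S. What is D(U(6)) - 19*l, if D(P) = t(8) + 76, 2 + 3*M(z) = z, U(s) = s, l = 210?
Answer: -46967/12 ≈ -3913.9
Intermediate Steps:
M(z) = -⅔ + z/3
t(S) = 2/(3*S) (t(S) = (-⅔ + (⅓)*4)/S = (-⅔ + 4/3)/S = 2/(3*S))
D(P) = 913/12 (D(P) = (⅔)/8 + 76 = (⅔)*(⅛) + 76 = 1/12 + 76 = 913/12)
D(U(6)) - 19*l = 913/12 - 19*210 = 913/12 - 3990 = -46967/12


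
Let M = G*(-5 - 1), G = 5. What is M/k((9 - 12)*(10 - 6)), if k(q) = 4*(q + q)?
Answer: 5/16 ≈ 0.31250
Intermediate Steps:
k(q) = 8*q (k(q) = 4*(2*q) = 8*q)
M = -30 (M = 5*(-5 - 1) = 5*(-6) = -30)
M/k((9 - 12)*(10 - 6)) = -30*1/(8*(9 - 12)*(10 - 6)) = -30/(8*(-3*4)) = -30/(8*(-12)) = -30/(-96) = -30*(-1/96) = 5/16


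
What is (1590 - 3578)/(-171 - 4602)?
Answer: 1988/4773 ≈ 0.41651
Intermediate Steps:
(1590 - 3578)/(-171 - 4602) = -1988/(-4773) = -1988*(-1/4773) = 1988/4773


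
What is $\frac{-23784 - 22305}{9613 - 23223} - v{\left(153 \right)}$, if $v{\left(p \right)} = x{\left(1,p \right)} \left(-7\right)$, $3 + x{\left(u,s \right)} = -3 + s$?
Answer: $\frac{14050779}{13610} \approx 1032.4$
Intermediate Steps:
$x{\left(u,s \right)} = -6 + s$ ($x{\left(u,s \right)} = -3 + \left(-3 + s\right) = -6 + s$)
$v{\left(p \right)} = 42 - 7 p$ ($v{\left(p \right)} = \left(-6 + p\right) \left(-7\right) = 42 - 7 p$)
$\frac{-23784 - 22305}{9613 - 23223} - v{\left(153 \right)} = \frac{-23784 - 22305}{9613 - 23223} - \left(42 - 1071\right) = - \frac{46089}{-13610} - \left(42 - 1071\right) = \left(-46089\right) \left(- \frac{1}{13610}\right) - -1029 = \frac{46089}{13610} + 1029 = \frac{14050779}{13610}$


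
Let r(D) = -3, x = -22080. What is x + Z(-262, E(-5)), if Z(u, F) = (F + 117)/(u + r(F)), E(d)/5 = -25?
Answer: -5851192/265 ≈ -22080.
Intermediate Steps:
E(d) = -125 (E(d) = 5*(-25) = -125)
Z(u, F) = (117 + F)/(-3 + u) (Z(u, F) = (F + 117)/(u - 3) = (117 + F)/(-3 + u))
x + Z(-262, E(-5)) = -22080 + (117 - 125)/(-3 - 262) = -22080 - 8/(-265) = -22080 - 1/265*(-8) = -22080 + 8/265 = -5851192/265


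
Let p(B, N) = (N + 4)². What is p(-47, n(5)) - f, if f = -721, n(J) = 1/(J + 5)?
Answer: 73781/100 ≈ 737.81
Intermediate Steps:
n(J) = 1/(5 + J)
p(B, N) = (4 + N)²
p(-47, n(5)) - f = (4 + 1/(5 + 5))² - 1*(-721) = (4 + 1/10)² + 721 = (4 + ⅒)² + 721 = (41/10)² + 721 = 1681/100 + 721 = 73781/100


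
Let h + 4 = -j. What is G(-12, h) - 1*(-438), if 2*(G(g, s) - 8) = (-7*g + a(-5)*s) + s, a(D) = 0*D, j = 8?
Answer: 482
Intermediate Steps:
a(D) = 0
h = -12 (h = -4 - 1*8 = -4 - 8 = -12)
G(g, s) = 8 + s/2 - 7*g/2 (G(g, s) = 8 + ((-7*g + 0*s) + s)/2 = 8 + ((-7*g + 0) + s)/2 = 8 + (-7*g + s)/2 = 8 + (s - 7*g)/2 = 8 + (s/2 - 7*g/2) = 8 + s/2 - 7*g/2)
G(-12, h) - 1*(-438) = (8 + (½)*(-12) - 7/2*(-12)) - 1*(-438) = (8 - 6 + 42) + 438 = 44 + 438 = 482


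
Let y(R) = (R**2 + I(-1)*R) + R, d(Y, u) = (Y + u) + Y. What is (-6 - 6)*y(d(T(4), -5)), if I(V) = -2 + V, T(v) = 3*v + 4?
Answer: -8100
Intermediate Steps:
T(v) = 4 + 3*v
d(Y, u) = u + 2*Y
y(R) = R**2 - 2*R (y(R) = (R**2 + (-2 - 1)*R) + R = (R**2 - 3*R) + R = R**2 - 2*R)
(-6 - 6)*y(d(T(4), -5)) = (-6 - 6)*((-5 + 2*(4 + 3*4))*(-2 + (-5 + 2*(4 + 3*4)))) = -12*(-5 + 2*(4 + 12))*(-2 + (-5 + 2*(4 + 12))) = -12*(-5 + 2*16)*(-2 + (-5 + 2*16)) = -12*(-5 + 32)*(-2 + (-5 + 32)) = -324*(-2 + 27) = -324*25 = -12*675 = -8100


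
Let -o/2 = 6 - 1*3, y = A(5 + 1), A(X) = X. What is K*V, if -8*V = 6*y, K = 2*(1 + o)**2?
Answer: -225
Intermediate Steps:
y = 6 (y = 5 + 1 = 6)
o = -6 (o = -2*(6 - 1*3) = -2*(6 - 3) = -2*3 = -6)
K = 50 (K = 2*(1 - 6)**2 = 2*(-5)**2 = 2*25 = 50)
V = -9/2 (V = -3*6/4 = -1/8*36 = -9/2 ≈ -4.5000)
K*V = 50*(-9/2) = -225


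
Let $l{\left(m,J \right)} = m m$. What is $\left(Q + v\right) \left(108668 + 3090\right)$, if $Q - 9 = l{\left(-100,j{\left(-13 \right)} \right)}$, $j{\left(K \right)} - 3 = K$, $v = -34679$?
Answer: $-2757069860$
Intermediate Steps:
$j{\left(K \right)} = 3 + K$
$l{\left(m,J \right)} = m^{2}$
$Q = 10009$ ($Q = 9 + \left(-100\right)^{2} = 9 + 10000 = 10009$)
$\left(Q + v\right) \left(108668 + 3090\right) = \left(10009 - 34679\right) \left(108668 + 3090\right) = \left(-24670\right) 111758 = -2757069860$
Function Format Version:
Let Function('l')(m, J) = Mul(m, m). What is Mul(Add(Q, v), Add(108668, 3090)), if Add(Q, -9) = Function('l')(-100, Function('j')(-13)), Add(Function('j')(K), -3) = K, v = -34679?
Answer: -2757069860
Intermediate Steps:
Function('j')(K) = Add(3, K)
Function('l')(m, J) = Pow(m, 2)
Q = 10009 (Q = Add(9, Pow(-100, 2)) = Add(9, 10000) = 10009)
Mul(Add(Q, v), Add(108668, 3090)) = Mul(Add(10009, -34679), Add(108668, 3090)) = Mul(-24670, 111758) = -2757069860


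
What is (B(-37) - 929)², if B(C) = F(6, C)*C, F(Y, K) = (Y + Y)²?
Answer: 39150049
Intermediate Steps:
F(Y, K) = 4*Y² (F(Y, K) = (2*Y)² = 4*Y²)
B(C) = 144*C (B(C) = (4*6²)*C = (4*36)*C = 144*C)
(B(-37) - 929)² = (144*(-37) - 929)² = (-5328 - 929)² = (-6257)² = 39150049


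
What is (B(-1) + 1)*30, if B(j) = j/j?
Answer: 60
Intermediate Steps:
B(j) = 1
(B(-1) + 1)*30 = (1 + 1)*30 = 2*30 = 60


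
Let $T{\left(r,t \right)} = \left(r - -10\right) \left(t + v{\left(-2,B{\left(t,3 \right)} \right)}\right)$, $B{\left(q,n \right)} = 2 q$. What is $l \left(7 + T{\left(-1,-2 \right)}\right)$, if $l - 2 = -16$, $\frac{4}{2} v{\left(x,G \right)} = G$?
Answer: $406$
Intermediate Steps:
$v{\left(x,G \right)} = \frac{G}{2}$
$l = -14$ ($l = 2 - 16 = -14$)
$T{\left(r,t \right)} = 2 t \left(10 + r\right)$ ($T{\left(r,t \right)} = \left(r - -10\right) \left(t + \frac{2 t}{2}\right) = \left(r + 10\right) \left(t + t\right) = \left(10 + r\right) 2 t = 2 t \left(10 + r\right)$)
$l \left(7 + T{\left(-1,-2 \right)}\right) = - 14 \left(7 + 2 \left(-2\right) \left(10 - 1\right)\right) = - 14 \left(7 + 2 \left(-2\right) 9\right) = - 14 \left(7 - 36\right) = \left(-14\right) \left(-29\right) = 406$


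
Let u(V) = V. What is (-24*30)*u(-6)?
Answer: 4320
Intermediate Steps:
(-24*30)*u(-6) = -24*30*(-6) = -720*(-6) = 4320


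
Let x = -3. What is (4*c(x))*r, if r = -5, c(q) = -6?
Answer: 120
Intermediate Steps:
(4*c(x))*r = (4*(-6))*(-5) = -24*(-5) = 120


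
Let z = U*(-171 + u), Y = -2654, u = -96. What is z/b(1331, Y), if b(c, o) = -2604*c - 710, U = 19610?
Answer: 2617935/1733317 ≈ 1.5104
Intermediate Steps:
z = -5235870 (z = 19610*(-171 - 96) = 19610*(-267) = -5235870)
b(c, o) = -710 - 2604*c
z/b(1331, Y) = -5235870/(-710 - 2604*1331) = -5235870/(-710 - 3465924) = -5235870/(-3466634) = -5235870*(-1/3466634) = 2617935/1733317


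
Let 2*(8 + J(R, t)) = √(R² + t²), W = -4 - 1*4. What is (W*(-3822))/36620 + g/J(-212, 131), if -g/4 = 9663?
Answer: -10850716164/566227595 - 77304*√62105/61849 ≈ -330.65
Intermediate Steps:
W = -8 (W = -4 - 4 = -8)
g = -38652 (g = -4*9663 = -38652)
J(R, t) = -8 + √(R² + t²)/2
(W*(-3822))/36620 + g/J(-212, 131) = -8*(-3822)/36620 - 38652/(-8 + √((-212)² + 131²)/2) = 30576*(1/36620) - 38652/(-8 + √(44944 + 17161)/2) = 7644/9155 - 38652/(-8 + √62105/2)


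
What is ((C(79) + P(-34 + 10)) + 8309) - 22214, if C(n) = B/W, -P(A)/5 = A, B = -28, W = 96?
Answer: -330847/24 ≈ -13785.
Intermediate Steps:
P(A) = -5*A
C(n) = -7/24 (C(n) = -28/96 = -28*1/96 = -7/24)
((C(79) + P(-34 + 10)) + 8309) - 22214 = ((-7/24 - 5*(-34 + 10)) + 8309) - 22214 = ((-7/24 - 5*(-24)) + 8309) - 22214 = ((-7/24 + 120) + 8309) - 22214 = (2873/24 + 8309) - 22214 = 202289/24 - 22214 = -330847/24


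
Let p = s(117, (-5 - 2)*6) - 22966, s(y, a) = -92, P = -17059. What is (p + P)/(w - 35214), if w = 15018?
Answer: 3647/1836 ≈ 1.9864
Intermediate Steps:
p = -23058 (p = -92 - 22966 = -23058)
(p + P)/(w - 35214) = (-23058 - 17059)/(15018 - 35214) = -40117/(-20196) = -40117*(-1/20196) = 3647/1836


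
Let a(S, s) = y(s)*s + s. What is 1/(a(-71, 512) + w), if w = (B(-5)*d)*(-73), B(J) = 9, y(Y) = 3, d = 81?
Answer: -1/51169 ≈ -1.9543e-5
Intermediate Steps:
a(S, s) = 4*s (a(S, s) = 3*s + s = 4*s)
w = -53217 (w = (9*81)*(-73) = 729*(-73) = -53217)
1/(a(-71, 512) + w) = 1/(4*512 - 53217) = 1/(2048 - 53217) = 1/(-51169) = -1/51169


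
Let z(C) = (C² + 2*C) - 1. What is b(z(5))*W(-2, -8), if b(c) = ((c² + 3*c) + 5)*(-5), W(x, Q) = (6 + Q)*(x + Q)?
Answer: -126300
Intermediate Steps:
W(x, Q) = (6 + Q)*(Q + x)
z(C) = -1 + C² + 2*C
b(c) = -25 - 15*c - 5*c² (b(c) = (5 + c² + 3*c)*(-5) = -25 - 15*c - 5*c²)
b(z(5))*W(-2, -8) = (-25 - 15*(-1 + 5² + 2*5) - 5*(-1 + 5² + 2*5)²)*((-8)² + 6*(-8) + 6*(-2) - 8*(-2)) = (-25 - 15*(-1 + 25 + 10) - 5*(-1 + 25 + 10)²)*(64 - 48 - 12 + 16) = (-25 - 15*34 - 5*34²)*20 = (-25 - 510 - 5*1156)*20 = (-25 - 510 - 5780)*20 = -6315*20 = -126300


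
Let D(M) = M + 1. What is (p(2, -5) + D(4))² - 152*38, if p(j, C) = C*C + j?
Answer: -4752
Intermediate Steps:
p(j, C) = j + C² (p(j, C) = C² + j = j + C²)
D(M) = 1 + M
(p(2, -5) + D(4))² - 152*38 = ((2 + (-5)²) + (1 + 4))² - 152*38 = ((2 + 25) + 5)² - 5776 = (27 + 5)² - 5776 = 32² - 5776 = 1024 - 5776 = -4752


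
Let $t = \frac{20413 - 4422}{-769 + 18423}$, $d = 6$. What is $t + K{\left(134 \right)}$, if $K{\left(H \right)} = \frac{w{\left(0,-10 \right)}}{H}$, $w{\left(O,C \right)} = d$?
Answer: $\frac{1124359}{1182818} \approx 0.95058$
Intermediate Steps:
$w{\left(O,C \right)} = 6$
$t = \frac{15991}{17654} \approx 0.9058$
$K{\left(H \right)} = \frac{6}{H}$
$t + K{\left(134 \right)} = \frac{15991}{17654} + \frac{6}{134} = \frac{15991}{17654} + 6 \cdot \frac{1}{134} = \frac{15991}{17654} + \frac{3}{67} = \frac{1124359}{1182818}$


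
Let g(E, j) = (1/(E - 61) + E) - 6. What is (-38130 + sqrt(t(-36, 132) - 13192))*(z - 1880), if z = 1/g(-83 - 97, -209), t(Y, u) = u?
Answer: 3213405788130/44827 - 168550002*I*sqrt(3265)/44827 ≈ 7.1685e+7 - 2.1485e+5*I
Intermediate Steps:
g(E, j) = -6 + E + 1/(-61 + E) (g(E, j) = (1/(-61 + E) + E) - 6 = (E + 1/(-61 + E)) - 6 = -6 + E + 1/(-61 + E))
z = -241/44827 (z = 1/((367 + (-83 - 97)**2 - 67*(-83 - 97))/(-61 + (-83 - 97))) = 1/((367 + (-180)**2 - 67*(-180))/(-61 - 180)) = 1/((367 + 32400 + 12060)/(-241)) = 1/(-1/241*44827) = 1/(-44827/241) = -241/44827 ≈ -0.0053762)
(-38130 + sqrt(t(-36, 132) - 13192))*(z - 1880) = (-38130 + sqrt(132 - 13192))*(-241/44827 - 1880) = (-38130 + sqrt(-13060))*(-84275001/44827) = (-38130 + 2*I*sqrt(3265))*(-84275001/44827) = 3213405788130/44827 - 168550002*I*sqrt(3265)/44827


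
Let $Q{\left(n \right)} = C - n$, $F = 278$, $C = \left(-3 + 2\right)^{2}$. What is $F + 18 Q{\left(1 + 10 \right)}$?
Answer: $98$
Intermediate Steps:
$C = 1$ ($C = \left(-1\right)^{2} = 1$)
$Q{\left(n \right)} = 1 - n$
$F + 18 Q{\left(1 + 10 \right)} = 278 + 18 \left(1 - \left(1 + 10\right)\right) = 278 + 18 \left(1 - 11\right) = 278 + 18 \left(-10\right) = 278 - 180 = 98$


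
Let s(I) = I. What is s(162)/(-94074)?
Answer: -27/15679 ≈ -0.0017220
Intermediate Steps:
s(162)/(-94074) = 162/(-94074) = 162*(-1/94074) = -27/15679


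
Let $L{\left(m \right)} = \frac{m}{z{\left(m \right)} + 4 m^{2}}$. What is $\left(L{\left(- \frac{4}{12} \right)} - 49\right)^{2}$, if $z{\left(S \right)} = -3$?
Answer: $\frac{1263376}{529} \approx 2388.2$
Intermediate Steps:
$L{\left(m \right)} = \frac{m}{-3 + 4 m^{2}}$
$\left(L{\left(- \frac{4}{12} \right)} - 49\right)^{2} = \left(\frac{\left(-4\right) \frac{1}{12}}{-3 + 4 \left(- \frac{4}{12}\right)^{2}} - 49\right)^{2} = \left(\frac{\left(-4\right) \frac{1}{12}}{-3 + 4 \left(\left(-4\right) \frac{1}{12}\right)^{2}} - 49\right)^{2} = \left(- \frac{1}{3 \left(-3 + 4 \left(- \frac{1}{3}\right)^{2}\right)} - 49\right)^{2} = \left(- \frac{1}{3 \left(-3 + 4 \cdot \frac{1}{9}\right)} - 49\right)^{2} = \left(- \frac{1}{3 \left(-3 + \frac{4}{9}\right)} - 49\right)^{2} = \left(- \frac{1}{3 \left(- \frac{23}{9}\right)} - 49\right)^{2} = \left(\left(- \frac{1}{3}\right) \left(- \frac{9}{23}\right) - 49\right)^{2} = \left(\frac{3}{23} - 49\right)^{2} = \left(- \frac{1124}{23}\right)^{2} = \frac{1263376}{529}$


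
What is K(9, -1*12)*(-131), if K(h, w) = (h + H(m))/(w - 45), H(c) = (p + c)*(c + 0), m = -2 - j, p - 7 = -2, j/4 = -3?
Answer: 6943/19 ≈ 365.42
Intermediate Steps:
j = -12 (j = 4*(-3) = -12)
p = 5 (p = 7 - 2 = 5)
m = 10 (m = -2 - 1*(-12) = -2 + 12 = 10)
H(c) = c*(5 + c) (H(c) = (5 + c)*(c + 0) = (5 + c)*c = c*(5 + c))
K(h, w) = (150 + h)/(-45 + w) (K(h, w) = (h + 10*(5 + 10))/(w - 45) = (h + 10*15)/(-45 + w) = (h + 150)/(-45 + w) = (150 + h)/(-45 + w))
K(9, -1*12)*(-131) = ((150 + 9)/(-45 - 1*12))*(-131) = (159/(-45 - 12))*(-131) = (159/(-57))*(-131) = -1/57*159*(-131) = -53/19*(-131) = 6943/19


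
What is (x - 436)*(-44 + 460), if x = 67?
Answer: -153504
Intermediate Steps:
(x - 436)*(-44 + 460) = (67 - 436)*(-44 + 460) = -369*416 = -153504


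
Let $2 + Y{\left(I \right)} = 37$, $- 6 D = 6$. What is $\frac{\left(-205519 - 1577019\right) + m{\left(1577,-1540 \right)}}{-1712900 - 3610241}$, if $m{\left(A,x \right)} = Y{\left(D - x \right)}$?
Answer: $\frac{1782503}{5323141} \approx 0.33486$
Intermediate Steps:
$D = -1$ ($D = \left(- \frac{1}{6}\right) 6 = -1$)
$Y{\left(I \right)} = 35$ ($Y{\left(I \right)} = -2 + 37 = 35$)
$m{\left(A,x \right)} = 35$
$\frac{\left(-205519 - 1577019\right) + m{\left(1577,-1540 \right)}}{-1712900 - 3610241} = \frac{\left(-205519 - 1577019\right) + 35}{-1712900 - 3610241} = \frac{\left(-205519 - 1577019\right) + 35}{-5323141} = \left(-1782538 + 35\right) \left(- \frac{1}{5323141}\right) = \left(-1782503\right) \left(- \frac{1}{5323141}\right) = \frac{1782503}{5323141}$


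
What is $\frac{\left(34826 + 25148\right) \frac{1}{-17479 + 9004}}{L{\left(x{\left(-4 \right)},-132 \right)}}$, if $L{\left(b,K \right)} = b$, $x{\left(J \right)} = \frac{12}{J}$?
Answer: $\frac{59974}{25425} \approx 2.3589$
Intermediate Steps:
$\frac{\left(34826 + 25148\right) \frac{1}{-17479 + 9004}}{L{\left(x{\left(-4 \right)},-132 \right)}} = \frac{\left(34826 + 25148\right) \frac{1}{-17479 + 9004}}{12 \frac{1}{-4}} = \frac{59974 \frac{1}{-8475}}{12 \left(- \frac{1}{4}\right)} = \frac{59974 \left(- \frac{1}{8475}\right)}{-3} = \left(- \frac{59974}{8475}\right) \left(- \frac{1}{3}\right) = \frac{59974}{25425}$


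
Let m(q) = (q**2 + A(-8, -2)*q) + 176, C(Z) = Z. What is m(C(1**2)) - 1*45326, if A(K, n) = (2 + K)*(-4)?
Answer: -45125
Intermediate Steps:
A(K, n) = -8 - 4*K
m(q) = 176 + q**2 + 24*q (m(q) = (q**2 + (-8 - 4*(-8))*q) + 176 = (q**2 + (-8 + 32)*q) + 176 = (q**2 + 24*q) + 176 = 176 + q**2 + 24*q)
m(C(1**2)) - 1*45326 = (176 + (1**2)**2 + 24*1**2) - 1*45326 = (176 + 1**2 + 24*1) - 45326 = (176 + 1 + 24) - 45326 = 201 - 45326 = -45125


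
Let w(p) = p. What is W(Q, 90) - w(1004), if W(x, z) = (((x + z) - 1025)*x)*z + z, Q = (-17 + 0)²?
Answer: -16803374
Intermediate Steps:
Q = 289 (Q = (-17)² = 289)
W(x, z) = z + x*z*(-1025 + x + z) (W(x, z) = ((-1025 + x + z)*x)*z + z = (x*(-1025 + x + z))*z + z = x*z*(-1025 + x + z) + z = z + x*z*(-1025 + x + z))
W(Q, 90) - w(1004) = 90*(1 + 289² - 1025*289 + 289*90) - 1*1004 = 90*(1 + 83521 - 296225 + 26010) - 1004 = 90*(-186693) - 1004 = -16802370 - 1004 = -16803374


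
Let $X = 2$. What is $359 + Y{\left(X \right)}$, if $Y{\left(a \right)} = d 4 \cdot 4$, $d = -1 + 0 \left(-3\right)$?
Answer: $343$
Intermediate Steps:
$d = -1$ ($d = -1 + 0 = -1$)
$Y{\left(a \right)} = -16$ ($Y{\left(a \right)} = \left(-1\right) 4 \cdot 4 = \left(-4\right) 4 = -16$)
$359 + Y{\left(X \right)} = 359 - 16 = 343$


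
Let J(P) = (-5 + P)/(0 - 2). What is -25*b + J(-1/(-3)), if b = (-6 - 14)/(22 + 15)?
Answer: 1759/111 ≈ 15.847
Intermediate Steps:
b = -20/37 ≈ -0.54054
J(P) = 5/2 - P/2 (J(P) = (-5 + P)/(-2) = (-5 + P)*(-1/2) = 5/2 - P/2)
-25*b + J(-1/(-3)) = -25*(-20/37) + (5/2 - (-1)/(2*(-3))) = 500/37 + (5/2 - (-1)*(-1)/(2*3)) = 500/37 + (5/2 - 1/2*1/3) = 500/37 + (5/2 - 1/6) = 500/37 + 7/3 = 1759/111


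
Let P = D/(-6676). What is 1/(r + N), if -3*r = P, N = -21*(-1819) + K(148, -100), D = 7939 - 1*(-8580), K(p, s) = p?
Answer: 20028/768030235 ≈ 2.6077e-5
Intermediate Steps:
D = 16519 (D = 7939 + 8580 = 16519)
P = -16519/6676 (P = 16519/(-6676) = 16519*(-1/6676) = -16519/6676 ≈ -2.4744)
N = 38347 (N = -21*(-1819) + 148 = 38199 + 148 = 38347)
r = 16519/20028 (r = -⅓*(-16519/6676) = 16519/20028 ≈ 0.82479)
1/(r + N) = 1/(16519/20028 + 38347) = 1/(768030235/20028) = 20028/768030235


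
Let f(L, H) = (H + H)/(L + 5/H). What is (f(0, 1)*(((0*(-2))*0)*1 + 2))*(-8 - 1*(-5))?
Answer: -12/5 ≈ -2.4000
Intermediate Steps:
f(L, H) = 2*H/(L + 5/H) (f(L, H) = (2*H)/(L + 5/H) = 2*H/(L + 5/H))
(f(0, 1)*(((0*(-2))*0)*1 + 2))*(-8 - 1*(-5)) = ((2*1**2/(5 + 1*0))*(((0*(-2))*0)*1 + 2))*(-8 - 1*(-5)) = ((2*1/(5 + 0))*((0*0)*1 + 2))*(-8 + 5) = ((2*1/5)*(0*1 + 2))*(-3) = ((2*1*(1/5))*(0 + 2))*(-3) = ((2/5)*2)*(-3) = (4/5)*(-3) = -12/5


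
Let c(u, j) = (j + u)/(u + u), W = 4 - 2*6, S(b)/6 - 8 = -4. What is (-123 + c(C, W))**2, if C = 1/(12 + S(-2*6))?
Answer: 284089/4 ≈ 71022.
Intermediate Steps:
S(b) = 24 (S(b) = 48 + 6*(-4) = 48 - 24 = 24)
W = -8 (W = 4 - 12 = -8)
C = 1/36 (C = 1/(12 + 24) = 1/36 ≈ 0.027778)
c(u, j) = (j + u)/(2*u) (c(u, j) = (j + u)/((2*u)) = (j + u)*(1/(2*u)) = (j + u)/(2*u))
(-123 + c(C, W))**2 = (-123 + (-8 + 1/36)/(2*(1/36)))**2 = (-123 + (1/2)*36*(-287/36))**2 = (-123 - 287/2)**2 = (-533/2)**2 = 284089/4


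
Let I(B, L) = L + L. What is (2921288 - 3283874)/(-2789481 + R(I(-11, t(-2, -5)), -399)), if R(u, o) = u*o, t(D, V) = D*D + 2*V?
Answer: 120862/928231 ≈ 0.13021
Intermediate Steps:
t(D, V) = D² + 2*V
I(B, L) = 2*L
R(u, o) = o*u
(2921288 - 3283874)/(-2789481 + R(I(-11, t(-2, -5)), -399)) = (2921288 - 3283874)/(-2789481 - 798*((-2)² + 2*(-5))) = -362586/(-2789481 - 798*(4 - 10)) = -362586/(-2789481 - 798*(-6)) = -362586/(-2789481 - 399*(-12)) = -362586/(-2789481 + 4788) = -362586/(-2784693) = -362586*(-1/2784693) = 120862/928231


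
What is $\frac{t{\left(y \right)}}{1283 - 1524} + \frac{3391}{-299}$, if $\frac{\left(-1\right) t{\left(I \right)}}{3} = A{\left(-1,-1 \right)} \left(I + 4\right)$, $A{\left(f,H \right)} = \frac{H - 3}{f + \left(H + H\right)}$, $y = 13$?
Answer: $- \frac{796899}{72059} \approx -11.059$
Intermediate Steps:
$A{\left(f,H \right)} = \frac{-3 + H}{f + 2 H}$
$t{\left(I \right)} = -16 - 4 I$ ($t{\left(I \right)} = - 3 \frac{-3 - 1}{-1 + 2 \left(-1\right)} \left(I + 4\right) = - 3 \frac{1}{-1 - 2} \left(-4\right) \left(4 + I\right) = - 3 \frac{1}{-3} \left(-4\right) \left(4 + I\right) = - 3 \left(- \frac{1}{3}\right) \left(-4\right) \left(4 + I\right) = - 3 \frac{4 \left(4 + I\right)}{3} = - 3 \left(\frac{16}{3} + \frac{4 I}{3}\right) = -16 - 4 I$)
$\frac{t{\left(y \right)}}{1283 - 1524} + \frac{3391}{-299} = \frac{-16 - 52}{1283 - 1524} + \frac{3391}{-299} = \frac{-16 - 52}{-241} + 3391 \left(- \frac{1}{299}\right) = \left(-68\right) \left(- \frac{1}{241}\right) - \frac{3391}{299} = \frac{68}{241} - \frac{3391}{299} = - \frac{796899}{72059}$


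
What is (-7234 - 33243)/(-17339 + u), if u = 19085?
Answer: -40477/1746 ≈ -23.183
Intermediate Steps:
(-7234 - 33243)/(-17339 + u) = (-7234 - 33243)/(-17339 + 19085) = -40477/1746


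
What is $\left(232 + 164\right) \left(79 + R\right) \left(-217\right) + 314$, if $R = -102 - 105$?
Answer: $10999610$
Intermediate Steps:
$R = -207$
$\left(232 + 164\right) \left(79 + R\right) \left(-217\right) + 314 = \left(232 + 164\right) \left(79 - 207\right) \left(-217\right) + 314 = 396 \left(-128\right) \left(-217\right) + 314 = \left(-50688\right) \left(-217\right) + 314 = 10999296 + 314 = 10999610$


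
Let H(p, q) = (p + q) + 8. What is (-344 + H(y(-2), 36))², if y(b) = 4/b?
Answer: 91204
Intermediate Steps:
H(p, q) = 8 + p + q
(-344 + H(y(-2), 36))² = (-344 + (8 + 4/(-2) + 36))² = (-344 + (8 + 4*(-½) + 36))² = (-344 + (8 - 2 + 36))² = (-344 + 42)² = (-302)² = 91204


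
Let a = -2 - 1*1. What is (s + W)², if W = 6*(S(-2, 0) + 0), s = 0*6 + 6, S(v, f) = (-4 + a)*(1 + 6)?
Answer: 82944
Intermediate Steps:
a = -3 (a = -2 - 1 = -3)
S(v, f) = -49 (S(v, f) = (-4 - 3)*(1 + 6) = -7*7 = -49)
s = 6 (s = 0 + 6 = 6)
W = -294 (W = 6*(-49 + 0) = 6*(-49) = -294)
(s + W)² = (6 - 294)² = (-288)² = 82944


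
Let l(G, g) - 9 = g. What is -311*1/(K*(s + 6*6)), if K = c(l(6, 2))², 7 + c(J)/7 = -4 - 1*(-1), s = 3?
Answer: -311/191100 ≈ -0.0016274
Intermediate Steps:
l(G, g) = 9 + g
c(J) = -70 (c(J) = -49 + 7*(-4 - 1*(-1)) = -49 + 7*(-4 + 1) = -49 + 7*(-3) = -49 - 21 = -70)
K = 4900 (K = (-70)² = 4900)
-311*1/(K*(s + 6*6)) = -311*1/(4900*(3 + 6*6)) = -311*1/(4900*(3 + 36)) = -311/(39*4900) = -311/191100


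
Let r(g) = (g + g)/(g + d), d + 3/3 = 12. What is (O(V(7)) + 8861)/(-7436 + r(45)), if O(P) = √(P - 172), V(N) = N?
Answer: -248108/208163 - 28*I*√165/208163 ≈ -1.1919 - 0.0017278*I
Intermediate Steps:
d = 11 (d = -1 + 12 = 11)
O(P) = √(-172 + P)
r(g) = 2*g/(11 + g) (r(g) = (g + g)/(g + 11) = (2*g)/(11 + g) = 2*g/(11 + g))
(O(V(7)) + 8861)/(-7436 + r(45)) = (√(-172 + 7) + 8861)/(-7436 + 2*45/(11 + 45)) = (√(-165) + 8861)/(-7436 + 2*45/56) = (I*√165 + 8861)/(-7436 + 2*45*(1/56)) = (8861 + I*√165)/(-7436 + 45/28) = (8861 + I*√165)/(-208163/28) = (8861 + I*√165)*(-28/208163) = -248108/208163 - 28*I*√165/208163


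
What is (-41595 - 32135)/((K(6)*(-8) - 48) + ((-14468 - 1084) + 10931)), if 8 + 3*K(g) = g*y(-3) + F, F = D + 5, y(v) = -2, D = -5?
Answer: 221190/13847 ≈ 15.974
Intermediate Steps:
F = 0 (F = -5 + 5 = 0)
K(g) = -8/3 - 2*g/3 (K(g) = -8/3 + (g*(-2) + 0)/3 = -8/3 + (-2*g + 0)/3 = -8/3 + (-2*g)/3 = -8/3 - 2*g/3)
(-41595 - 32135)/((K(6)*(-8) - 48) + ((-14468 - 1084) + 10931)) = (-41595 - 32135)/(((-8/3 - ⅔*6)*(-8) - 48) + ((-14468 - 1084) + 10931)) = -73730/(((-8/3 - 4)*(-8) - 48) + (-15552 + 10931)) = -73730/((-20/3*(-8) - 48) - 4621) = -73730/((160/3 - 48) - 4621) = -73730/(16/3 - 4621) = -73730/(-13847/3) = -73730*(-3/13847) = 221190/13847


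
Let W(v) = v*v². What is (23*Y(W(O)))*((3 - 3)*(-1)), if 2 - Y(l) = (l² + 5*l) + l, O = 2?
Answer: 0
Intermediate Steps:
W(v) = v³
Y(l) = 2 - l² - 6*l (Y(l) = 2 - ((l² + 5*l) + l) = 2 - (l² + 6*l) = 2 + (-l² - 6*l) = 2 - l² - 6*l)
(23*Y(W(O)))*((3 - 3)*(-1)) = (23*(2 - (2³)² - 6*2³))*((3 - 3)*(-1)) = (23*(2 - 1*8² - 6*8))*(0*(-1)) = (23*(2 - 1*64 - 48))*0 = (23*(2 - 64 - 48))*0 = (23*(-110))*0 = -2530*0 = 0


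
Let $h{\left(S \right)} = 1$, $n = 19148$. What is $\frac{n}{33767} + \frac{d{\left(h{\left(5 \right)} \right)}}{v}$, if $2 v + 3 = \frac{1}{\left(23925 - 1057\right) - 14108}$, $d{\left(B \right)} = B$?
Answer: $- \frac{88407548}{887362993} \approx -0.09963$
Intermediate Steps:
$v = - \frac{26279}{17520}$ ($v = - \frac{3}{2} + \frac{1}{2 \left(\left(23925 - 1057\right) - 14108\right)} = - \frac{3}{2} + \frac{1}{2 \left(22868 - 14108\right)} = - \frac{3}{2} + \frac{1}{2 \cdot 8760} = - \frac{3}{2} + \frac{1}{2} \cdot \frac{1}{8760} = - \frac{3}{2} + \frac{1}{17520} = - \frac{26279}{17520} \approx -1.4999$)
$\frac{n}{33767} + \frac{d{\left(h{\left(5 \right)} \right)}}{v} = \frac{19148}{33767} + 1 \frac{1}{- \frac{26279}{17520}} = 19148 \cdot \frac{1}{33767} + 1 \left(- \frac{17520}{26279}\right) = \frac{19148}{33767} - \frac{17520}{26279} = - \frac{88407548}{887362993}$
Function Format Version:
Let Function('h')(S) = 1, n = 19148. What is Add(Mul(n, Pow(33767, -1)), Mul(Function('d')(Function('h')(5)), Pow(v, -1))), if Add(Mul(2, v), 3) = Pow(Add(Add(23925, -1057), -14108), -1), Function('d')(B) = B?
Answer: Rational(-88407548, 887362993) ≈ -0.099630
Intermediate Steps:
v = Rational(-26279, 17520) (v = Add(Rational(-3, 2), Mul(Rational(1, 2), Pow(Add(Add(23925, -1057), -14108), -1))) = Add(Rational(-3, 2), Mul(Rational(1, 2), Pow(Add(22868, -14108), -1))) = Add(Rational(-3, 2), Mul(Rational(1, 2), Pow(8760, -1))) = Add(Rational(-3, 2), Mul(Rational(1, 2), Rational(1, 8760))) = Add(Rational(-3, 2), Rational(1, 17520)) = Rational(-26279, 17520) ≈ -1.4999)
Add(Mul(n, Pow(33767, -1)), Mul(Function('d')(Function('h')(5)), Pow(v, -1))) = Add(Mul(19148, Pow(33767, -1)), Mul(1, Pow(Rational(-26279, 17520), -1))) = Add(Mul(19148, Rational(1, 33767)), Mul(1, Rational(-17520, 26279))) = Add(Rational(19148, 33767), Rational(-17520, 26279)) = Rational(-88407548, 887362993)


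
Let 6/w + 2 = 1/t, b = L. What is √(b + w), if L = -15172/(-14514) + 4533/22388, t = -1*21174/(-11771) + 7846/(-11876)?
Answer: I*√4003242553832375838267518790/31237239946740 ≈ 2.0255*I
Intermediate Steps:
t = 79553579/69896198 (t = -21174*(-1/11771) + 7846*(-1/11876) = 21174/11771 - 3923/5938 = 79553579/69896198 ≈ 1.1382)
L = 202731349/162469716 (L = -15172*(-1/14514) + 4533*(1/22388) = 7586/7257 + 4533/22388 = 202731349/162469716 ≈ 1.2478)
b = 202731349/162469716 ≈ 1.2478
w = -238660737/44605480 (w = 6/(-2 + 1/(79553579/69896198)) = 6/(-2 + 69896198/79553579) = 6/(-89210960/79553579) = 6*(-79553579/89210960) = -238660737/44605480 ≈ -5.3505)
√(b + w) = √(202731349/162469716 - 238660737/44605480) = √(-256312181271967/62474479893480) = I*√4003242553832375838267518790/31237239946740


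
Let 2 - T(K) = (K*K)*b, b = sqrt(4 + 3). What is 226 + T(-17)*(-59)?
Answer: 108 + 17051*sqrt(7) ≈ 45221.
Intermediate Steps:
b = sqrt(7) ≈ 2.6458
T(K) = 2 - sqrt(7)*K**2 (T(K) = 2 - K*K*sqrt(7) = 2 - K**2*sqrt(7) = 2 - sqrt(7)*K**2)
226 + T(-17)*(-59) = 226 + (2 - 1*sqrt(7)*(-17)**2)*(-59) = 226 + (2 - 1*sqrt(7)*289)*(-59) = 226 + (2 - 289*sqrt(7))*(-59) = 226 + (-118 + 17051*sqrt(7)) = 108 + 17051*sqrt(7)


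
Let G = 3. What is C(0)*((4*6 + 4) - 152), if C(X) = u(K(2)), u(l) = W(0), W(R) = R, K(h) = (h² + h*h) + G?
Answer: 0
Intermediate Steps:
K(h) = 3 + 2*h² (K(h) = (h² + h*h) + 3 = (h² + h²) + 3 = 2*h² + 3 = 3 + 2*h²)
u(l) = 0
C(X) = 0
C(0)*((4*6 + 4) - 152) = 0*((4*6 + 4) - 152) = 0*((24 + 4) - 152) = 0*(28 - 152) = 0*(-124) = 0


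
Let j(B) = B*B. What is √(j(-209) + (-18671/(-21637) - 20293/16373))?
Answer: √111877657026187756627/50608943 ≈ 209.00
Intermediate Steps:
j(B) = B²
√(j(-209) + (-18671/(-21637) - 20293/16373)) = √((-209)² + (-18671/(-21637) - 20293/16373)) = √(43681 + (-18671*(-1/21637) - 20293*1/16373)) = √(43681 + (18671/21637 - 2899/2339)) = √(43681 - 19054194/50608943) = √(2210630184989/50608943) = √111877657026187756627/50608943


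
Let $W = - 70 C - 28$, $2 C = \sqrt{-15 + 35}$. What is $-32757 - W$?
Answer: $-32729 + 70 \sqrt{5} \approx -32572.0$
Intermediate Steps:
$C = \sqrt{5}$ ($C = \frac{\sqrt{-15 + 35}}{2} = \frac{\sqrt{20}}{2} = \frac{2 \sqrt{5}}{2} = \sqrt{5} \approx 2.2361$)
$W = -28 - 70 \sqrt{5}$ ($W = - 70 \sqrt{5} - 28 = -28 - 70 \sqrt{5} \approx -184.52$)
$-32757 - W = -32757 - \left(-28 - 70 \sqrt{5}\right) = -32757 + \left(28 + 70 \sqrt{5}\right) = -32729 + 70 \sqrt{5}$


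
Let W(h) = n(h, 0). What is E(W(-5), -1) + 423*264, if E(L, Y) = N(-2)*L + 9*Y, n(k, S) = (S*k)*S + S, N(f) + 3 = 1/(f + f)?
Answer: 111663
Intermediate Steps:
N(f) = -3 + 1/(2*f) (N(f) = -3 + 1/(f + f) = -3 + 1/(2*f))
n(k, S) = S + k*S² (n(k, S) = k*S² + S = S + k*S²)
W(h) = 0 (W(h) = 0*(1 + 0*h) = 0*(1 + 0) = 0*1 = 0)
E(L, Y) = 9*Y - 13*L/4 (E(L, Y) = (-3 + (½)/(-2))*L + 9*Y = (-3 + (½)*(-½))*L + 9*Y = (-3 - ¼)*L + 9*Y = -13*L/4 + 9*Y = 9*Y - 13*L/4)
E(W(-5), -1) + 423*264 = (9*(-1) - 13/4*0) + 423*264 = (-9 + 0) + 111672 = -9 + 111672 = 111663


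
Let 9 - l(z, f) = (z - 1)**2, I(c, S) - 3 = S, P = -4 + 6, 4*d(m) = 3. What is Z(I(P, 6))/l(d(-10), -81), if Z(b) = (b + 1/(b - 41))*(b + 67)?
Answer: 10906/143 ≈ 76.266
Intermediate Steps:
d(m) = 3/4 (d(m) = (1/4)*3 = 3/4)
P = 2
I(c, S) = 3 + S
l(z, f) = 9 - (-1 + z)**2 (l(z, f) = 9 - (z - 1)**2 = 9 - (-1 + z)**2)
Z(b) = (67 + b)*(b + 1/(-41 + b)) (Z(b) = (b + 1/(-41 + b))*(67 + b) = (67 + b)*(b + 1/(-41 + b)))
Z(I(P, 6))/l(d(-10), -81) = ((67 + (3 + 6)**3 - 2746*(3 + 6) + 26*(3 + 6)**2)/(-41 + (3 + 6)))/(9 - (-1 + 3/4)**2) = ((67 + 9**3 - 2746*9 + 26*9**2)/(-41 + 9))/(9 - (-1/4)**2) = ((67 + 729 - 24714 + 26*81)/(-32))/(9 - 1*1/16) = (-(67 + 729 - 24714 + 2106)/32)/(9 - 1/16) = (-1/32*(-21812))/(143/16) = (5453/8)*(16/143) = 10906/143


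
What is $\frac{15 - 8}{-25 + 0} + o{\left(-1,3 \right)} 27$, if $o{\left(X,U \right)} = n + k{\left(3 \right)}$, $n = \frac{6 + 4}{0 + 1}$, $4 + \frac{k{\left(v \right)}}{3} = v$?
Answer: $\frac{4718}{25} \approx 188.72$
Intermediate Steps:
$k{\left(v \right)} = -12 + 3 v$
$n = 10$ ($n = \frac{10}{1} = 10 \cdot 1 = 10$)
$o{\left(X,U \right)} = 7$ ($o{\left(X,U \right)} = 10 + \left(-12 + 3 \cdot 3\right) = 10 + \left(-12 + 9\right) = 10 - 3 = 7$)
$\frac{15 - 8}{-25 + 0} + o{\left(-1,3 \right)} 27 = \frac{15 - 8}{-25 + 0} + 7 \cdot 27 = \frac{7}{-25} + 189 = 7 \left(- \frac{1}{25}\right) + 189 = - \frac{7}{25} + 189 = \frac{4718}{25}$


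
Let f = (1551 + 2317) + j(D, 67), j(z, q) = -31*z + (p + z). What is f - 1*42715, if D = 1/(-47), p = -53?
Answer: -1828270/47 ≈ -38899.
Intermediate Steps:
D = -1/47 ≈ -0.021277
j(z, q) = -53 - 30*z (j(z, q) = -31*z + (-53 + z) = -53 - 30*z)
f = 179335/47 (f = (1551 + 2317) + (-53 - 30*(-1/47)) = 3868 + (-53 + 30/47) = 3868 - 2461/47 = 179335/47 ≈ 3815.6)
f - 1*42715 = 179335/47 - 1*42715 = 179335/47 - 42715 = -1828270/47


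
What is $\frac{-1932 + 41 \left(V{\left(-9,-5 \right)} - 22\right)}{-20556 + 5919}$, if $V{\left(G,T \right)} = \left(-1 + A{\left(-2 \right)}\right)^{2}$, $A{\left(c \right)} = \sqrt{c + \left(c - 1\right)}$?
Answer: $\frac{2998}{14637} + \frac{2 i \sqrt{5}}{357} \approx 0.20482 + 0.012527 i$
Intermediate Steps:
$A{\left(c \right)} = \sqrt{-1 + 2 c}$ ($A{\left(c \right)} = \sqrt{c + \left(c - 1\right)} = \sqrt{c + \left(-1 + c\right)} = \sqrt{-1 + 2 c}$)
$V{\left(G,T \right)} = \left(-1 + i \sqrt{5}\right)^{2}$ ($V{\left(G,T \right)} = \left(-1 + \sqrt{-1 + 2 \left(-2\right)}\right)^{2} = \left(-1 + \sqrt{-1 - 4}\right)^{2} = \left(-1 + \sqrt{-5}\right)^{2} = \left(-1 + i \sqrt{5}\right)^{2}$)
$\frac{-1932 + 41 \left(V{\left(-9,-5 \right)} - 22\right)}{-20556 + 5919} = \frac{-1932 + 41 \left(\left(1 - i \sqrt{5}\right)^{2} - 22\right)}{-20556 + 5919} = \frac{-1932 + 41 \left(-22 + \left(1 - i \sqrt{5}\right)^{2}\right)}{-14637} = \left(-1932 - \left(902 - 41 \left(1 - i \sqrt{5}\right)^{2}\right)\right) \left(- \frac{1}{14637}\right) = \left(-2834 + 41 \left(1 - i \sqrt{5}\right)^{2}\right) \left(- \frac{1}{14637}\right) = \frac{2834}{14637} - \frac{\left(1 - i \sqrt{5}\right)^{2}}{357}$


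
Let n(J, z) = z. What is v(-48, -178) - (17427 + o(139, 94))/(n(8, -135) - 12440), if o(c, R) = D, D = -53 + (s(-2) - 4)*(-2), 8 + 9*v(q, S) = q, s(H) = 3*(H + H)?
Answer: -547546/113175 ≈ -4.8380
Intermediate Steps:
s(H) = 6*H (s(H) = 3*(2*H) = 6*H)
v(q, S) = -8/9 + q/9
D = -21 (D = -53 + (6*(-2) - 4)*(-2) = -53 + (-12 - 4)*(-2) = -53 - 16*(-2) = -53 + 32 = -21)
o(c, R) = -21
v(-48, -178) - (17427 + o(139, 94))/(n(8, -135) - 12440) = (-8/9 + (1/9)*(-48)) - (17427 - 21)/(-135 - 12440) = (-8/9 - 16/3) - 17406/(-12575) = -56/9 - 17406*(-1)/12575 = -56/9 - 1*(-17406/12575) = -56/9 + 17406/12575 = -547546/113175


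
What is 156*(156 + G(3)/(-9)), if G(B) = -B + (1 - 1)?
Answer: 24388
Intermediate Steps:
G(B) = -B (G(B) = -B + 0 = -B)
156*(156 + G(3)/(-9)) = 156*(156 - 1*3/(-9)) = 156*(156 - 3*(-⅑)) = 156*(156 + ⅓) = 156*(469/3) = 24388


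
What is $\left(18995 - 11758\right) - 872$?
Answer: $6365$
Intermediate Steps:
$\left(18995 - 11758\right) - 872 = 7237 - 872 = 6365$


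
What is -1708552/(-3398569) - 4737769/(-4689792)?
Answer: 24114388353745/15938581707648 ≈ 1.5130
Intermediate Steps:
-1708552/(-3398569) - 4737769/(-4689792) = -1708552*(-1/3398569) - 4737769*(-1/4689792) = 1708552/3398569 + 4737769/4689792 = 24114388353745/15938581707648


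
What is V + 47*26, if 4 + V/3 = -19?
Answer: 1153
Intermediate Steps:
V = -69 (V = -12 + 3*(-19) = -12 - 57 = -69)
V + 47*26 = -69 + 47*26 = -69 + 1222 = 1153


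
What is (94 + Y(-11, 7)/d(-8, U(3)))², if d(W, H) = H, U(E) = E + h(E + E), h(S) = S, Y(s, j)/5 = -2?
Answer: 698896/81 ≈ 8628.3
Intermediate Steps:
Y(s, j) = -10 (Y(s, j) = 5*(-2) = -10)
U(E) = 3*E (U(E) = E + (E + E) = E + 2*E = 3*E)
(94 + Y(-11, 7)/d(-8, U(3)))² = (94 - 10/(3*3))² = (94 - 10/9)² = (836/9)² = 698896/81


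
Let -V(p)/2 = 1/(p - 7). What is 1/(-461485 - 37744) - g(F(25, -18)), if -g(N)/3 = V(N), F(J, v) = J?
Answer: -499232/1497687 ≈ -0.33334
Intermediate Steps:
V(p) = -2/(-7 + p) (V(p) = -2/(p - 7) = -2/(-7 + p))
g(N) = 6/(-7 + N) (g(N) = -(-6)/(-7 + N) = 6/(-7 + N))
1/(-461485 - 37744) - g(F(25, -18)) = 1/(-461485 - 37744) - 6/(-7 + 25) = 1/(-499229) - 6/18 = -1/499229 - 6/18 = -1/499229 - 1*1/3 = -1/499229 - 1/3 = -499232/1497687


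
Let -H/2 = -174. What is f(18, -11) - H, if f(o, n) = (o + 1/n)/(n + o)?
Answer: -26599/77 ≈ -345.44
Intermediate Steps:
f(o, n) = (o + 1/n)/(n + o)
H = 348 (H = -2*(-174) = 348)
f(18, -11) - H = (1 - 11*18)/((-11)*(-11 + 18)) - 1*348 = -1/11*(1 - 198)/7 - 348 = -1/11*⅐*(-197) - 348 = 197/77 - 348 = -26599/77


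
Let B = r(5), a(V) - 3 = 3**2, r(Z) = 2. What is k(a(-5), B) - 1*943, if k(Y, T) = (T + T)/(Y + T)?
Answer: -6599/7 ≈ -942.71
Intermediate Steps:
a(V) = 12 (a(V) = 3 + 3**2 = 3 + 9 = 12)
B = 2
k(Y, T) = 2*T/(T + Y) (k(Y, T) = (2*T)/(T + Y) = 2*T/(T + Y))
k(a(-5), B) - 1*943 = 2*2/(2 + 12) - 1*943 = 2*2/14 - 943 = 2*2*(1/14) - 943 = 2/7 - 943 = -6599/7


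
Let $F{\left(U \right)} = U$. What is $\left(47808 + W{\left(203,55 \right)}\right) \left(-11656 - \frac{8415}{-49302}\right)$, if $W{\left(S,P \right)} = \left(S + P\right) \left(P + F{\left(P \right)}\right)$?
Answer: $- \frac{73706848894}{83} \approx -8.8803 \cdot 10^{8}$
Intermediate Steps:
$W{\left(S,P \right)} = 2 P \left(P + S\right)$ ($W{\left(S,P \right)} = \left(S + P\right) \left(P + P\right) = \left(P + S\right) 2 P = 2 P \left(P + S\right)$)
$\left(47808 + W{\left(203,55 \right)}\right) \left(-11656 - \frac{8415}{-49302}\right) = \left(47808 + 2 \cdot 55 \left(55 + 203\right)\right) \left(-11656 - \frac{8415}{-49302}\right) = \left(47808 + 2 \cdot 55 \cdot 258\right) \left(-11656 - - \frac{85}{498}\right) = \left(47808 + 28380\right) \left(-11656 + \frac{85}{498}\right) = 76188 \left(- \frac{5804603}{498}\right) = - \frac{73706848894}{83}$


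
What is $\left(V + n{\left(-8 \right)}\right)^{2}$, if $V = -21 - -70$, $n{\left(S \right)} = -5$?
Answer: $1936$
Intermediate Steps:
$V = 49$ ($V = -21 + 70 = 49$)
$\left(V + n{\left(-8 \right)}\right)^{2} = \left(49 - 5\right)^{2} = 44^{2} = 1936$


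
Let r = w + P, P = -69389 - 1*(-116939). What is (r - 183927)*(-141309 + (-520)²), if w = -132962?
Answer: -34769240849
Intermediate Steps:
P = 47550 (P = -69389 + 116939 = 47550)
r = -85412 (r = -132962 + 47550 = -85412)
(r - 183927)*(-141309 + (-520)²) = (-85412 - 183927)*(-141309 + (-520)²) = -269339*(-141309 + 270400) = -269339*129091 = -34769240849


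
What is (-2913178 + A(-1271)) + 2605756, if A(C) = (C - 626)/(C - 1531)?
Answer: -861394547/2802 ≈ -3.0742e+5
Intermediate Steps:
A(C) = (-626 + C)/(-1531 + C)
(-2913178 + A(-1271)) + 2605756 = (-2913178 + (-626 - 1271)/(-1531 - 1271)) + 2605756 = (-2913178 - 1897/(-2802)) + 2605756 = (-2913178 - 1/2802*(-1897)) + 2605756 = (-2913178 + 1897/2802) + 2605756 = -8162722859/2802 + 2605756 = -861394547/2802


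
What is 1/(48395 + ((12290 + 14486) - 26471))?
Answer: 1/48700 ≈ 2.0534e-5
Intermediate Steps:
1/(48395 + ((12290 + 14486) - 26471)) = 1/(48395 + (26776 - 26471)) = 1/(48395 + 305) = 1/48700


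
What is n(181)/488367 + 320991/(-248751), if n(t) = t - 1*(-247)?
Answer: -5802035047/4499325171 ≈ -1.2895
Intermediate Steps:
n(t) = 247 + t (n(t) = t + 247 = 247 + t)
n(181)/488367 + 320991/(-248751) = (247 + 181)/488367 + 320991/(-248751) = 428*(1/488367) + 320991*(-1/248751) = 428/488367 - 106997/82917 = -5802035047/4499325171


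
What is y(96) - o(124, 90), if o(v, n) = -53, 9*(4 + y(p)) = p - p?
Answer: 49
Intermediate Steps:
y(p) = -4 (y(p) = -4 + (p - p)/9 = -4 + (⅑)*0 = -4 + 0 = -4)
y(96) - o(124, 90) = -4 - 1*(-53) = -4 + 53 = 49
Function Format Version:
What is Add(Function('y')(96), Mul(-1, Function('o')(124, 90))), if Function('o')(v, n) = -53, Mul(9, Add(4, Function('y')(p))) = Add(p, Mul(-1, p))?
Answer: 49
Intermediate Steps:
Function('y')(p) = -4 (Function('y')(p) = Add(-4, Mul(Rational(1, 9), Add(p, Mul(-1, p)))) = Add(-4, Mul(Rational(1, 9), 0)) = Add(-4, 0) = -4)
Add(Function('y')(96), Mul(-1, Function('o')(124, 90))) = Add(-4, Mul(-1, -53)) = Add(-4, 53) = 49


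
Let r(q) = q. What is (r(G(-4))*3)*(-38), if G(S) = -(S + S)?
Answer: -912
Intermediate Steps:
G(S) = -2*S
(r(G(-4))*3)*(-38) = (-2*(-4)*3)*(-38) = (8*3)*(-38) = 24*(-38) = -912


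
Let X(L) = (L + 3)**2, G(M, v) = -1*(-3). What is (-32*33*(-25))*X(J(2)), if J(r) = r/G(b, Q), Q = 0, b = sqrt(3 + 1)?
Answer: 1064800/3 ≈ 3.5493e+5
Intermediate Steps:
b = 2 (b = sqrt(4) = 2)
G(M, v) = 3
J(r) = r/3
X(L) = (3 + L)**2
(-32*33*(-25))*X(J(2)) = (-32*33*(-25))*(3 + (1/3)*2)**2 = (-1056*(-25))*(3 + 2/3)**2 = 26400*(11/3)**2 = 26400*(121/9) = 1064800/3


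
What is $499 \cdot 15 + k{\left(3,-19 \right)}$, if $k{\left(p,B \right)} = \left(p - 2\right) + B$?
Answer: $7467$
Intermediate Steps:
$k{\left(p,B \right)} = -2 + B + p$ ($k{\left(p,B \right)} = \left(-2 + p\right) + B = -2 + B + p$)
$499 \cdot 15 + k{\left(3,-19 \right)} = 499 \cdot 15 - 18 = 7485 - 18 = 7467$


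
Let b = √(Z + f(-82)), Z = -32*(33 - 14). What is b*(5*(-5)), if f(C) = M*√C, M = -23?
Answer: -25*√(-608 - 23*I*√82) ≈ -104.11 + 625.17*I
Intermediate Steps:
f(C) = -23*√C
Z = -608 (Z = -32*19 = -608)
b = √(-608 - 23*I*√82) ≈ 4.1643 - 25.007*I
b*(5*(-5)) = √(-608 - 23*I*√82)*(5*(-5)) = √(-608 - 23*I*√82)*(-25) = -25*√(-608 - 23*I*√82)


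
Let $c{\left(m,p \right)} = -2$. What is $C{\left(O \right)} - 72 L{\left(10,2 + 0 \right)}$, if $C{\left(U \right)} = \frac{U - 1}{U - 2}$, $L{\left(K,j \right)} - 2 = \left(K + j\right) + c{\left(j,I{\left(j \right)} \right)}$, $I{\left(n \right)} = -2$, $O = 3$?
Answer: $-862$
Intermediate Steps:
$L{\left(K,j \right)} = K + j$ ($L{\left(K,j \right)} = 2 - \left(2 - K - j\right) = 2 + \left(-2 + K + j\right) = K + j$)
$C{\left(U \right)} = \frac{-1 + U}{-2 + U}$
$C{\left(O \right)} - 72 L{\left(10,2 + 0 \right)} = \frac{-1 + 3}{-2 + 3} - 72 \left(10 + \left(2 + 0\right)\right) = 1^{-1} \cdot 2 - 72 \left(10 + 2\right) = 1 \cdot 2 - 864 = 2 - 864 = -862$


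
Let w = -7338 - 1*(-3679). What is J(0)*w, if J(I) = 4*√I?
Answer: 0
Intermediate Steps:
w = -3659 (w = -7338 + 3679 = -3659)
J(0)*w = (4*√0)*(-3659) = (4*0)*(-3659) = 0*(-3659) = 0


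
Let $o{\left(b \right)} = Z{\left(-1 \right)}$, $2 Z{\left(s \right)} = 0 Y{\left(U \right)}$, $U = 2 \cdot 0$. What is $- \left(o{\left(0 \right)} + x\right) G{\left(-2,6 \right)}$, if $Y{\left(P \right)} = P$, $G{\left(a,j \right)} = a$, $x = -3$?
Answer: $-6$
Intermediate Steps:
$U = 0$
$Z{\left(s \right)} = 0$ ($Z{\left(s \right)} = \frac{0 \cdot 0}{2} = \frac{1}{2} \cdot 0 = 0$)
$o{\left(b \right)} = 0$
$- \left(o{\left(0 \right)} + x\right) G{\left(-2,6 \right)} = - \left(0 - 3\right) \left(-2\right) = - \left(-3\right) \left(-2\right) = \left(-1\right) 6 = -6$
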